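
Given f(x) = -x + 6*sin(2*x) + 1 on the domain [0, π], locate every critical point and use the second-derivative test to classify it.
f'(x) = 12*cos(2*x) - 1

Solve f'(x) = 0 on [0, π]:
  f'(x) = 0 ⇔ cos(2*x) = 1/12, i.e. 2*x = ±arccos(1/12) + 2nπ; keep the solutions lying in [0, π].
  ⇒ x = acos(1/12)/2 ≈ 0.7437, pi - acos(1/12)/2 ≈ 2.3979

f''(x) = -24*sin(2*x)
Second-derivative test at each critical point:
  f''(0.7437) = -23.9165 < 0 → local maximum
  f''(2.3979) = 23.9165 > 0 → local minimum

Critical points: x = acos(1/12)/2 ≈ 0.7437 (local maximum); x = pi - acos(1/12)/2 ≈ 2.3979 (local minimum)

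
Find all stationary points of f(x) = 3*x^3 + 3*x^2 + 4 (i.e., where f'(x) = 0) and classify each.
f'(x) = 3*x*(3*x + 2)

Solve f'(x) = 0:
  Factor: 9*x^2 + 6*x = 3*x*(3*x + 2) = 0.
  ⇒ x = -2/3, 0

f''(x) = 18*x + 6
Second-derivative test at each critical point:
  f''(-2/3) = -6 < 0 → local maximum
  f''(0) = 6 > 0 → local minimum

Critical points: x = -2/3 (local maximum); x = 0 (local minimum)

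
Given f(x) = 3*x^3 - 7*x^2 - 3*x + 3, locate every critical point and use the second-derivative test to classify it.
f'(x) = 9*x^2 - 14*x - 3

Solve f'(x) = 0:
  9*x^2 - 14*x - 3 = 0 has no rational roots; quadratic formula: x = (14 ± √304)/18.
  ⇒ x = 7/9 - 2*sqrt(19)/9 ≈ -0.1909, 7/9 + 2*sqrt(19)/9 ≈ 1.7464

f''(x) = 18*x - 14
Second-derivative test at each critical point:
  f''(-0.1909) = -17.4356 < 0 → local maximum
  f''(1.7464) = 17.4356 > 0 → local minimum

Critical points: x = 7/9 - 2*sqrt(19)/9 ≈ -0.1909 (local maximum); x = 7/9 + 2*sqrt(19)/9 ≈ 1.7464 (local minimum)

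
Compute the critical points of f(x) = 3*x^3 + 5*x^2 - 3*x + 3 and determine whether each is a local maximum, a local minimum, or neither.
f'(x) = 9*x^2 + 10*x - 3

Solve f'(x) = 0:
  9*x^2 + 10*x - 3 = 0 has no rational roots; quadratic formula: x = (-10 ± √208)/18.
  ⇒ x = -2*sqrt(13)/9 - 5/9 ≈ -1.3568, -5/9 + 2*sqrt(13)/9 ≈ 0.2457

f''(x) = 18*x + 10
Second-derivative test at each critical point:
  f''(-1.3568) = -14.4222 < 0 → local maximum
  f''(0.2457) = 14.4222 > 0 → local minimum

Critical points: x = -2*sqrt(13)/9 - 5/9 ≈ -1.3568 (local maximum); x = -5/9 + 2*sqrt(13)/9 ≈ 0.2457 (local minimum)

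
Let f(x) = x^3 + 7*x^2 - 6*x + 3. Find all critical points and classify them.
f'(x) = 3*x^2 + 14*x - 6

Solve f'(x) = 0:
  3*x^2 + 14*x - 6 = 0 has no rational roots; quadratic formula: x = (-14 ± √268)/6.
  ⇒ x = -sqrt(67)/3 - 7/3 ≈ -5.0618, -7/3 + sqrt(67)/3 ≈ 0.3951

f''(x) = 6*x + 14
Second-derivative test at each critical point:
  f''(-5.0618) = -16.3707 < 0 → local maximum
  f''(0.3951) = 16.3707 > 0 → local minimum

Critical points: x = -sqrt(67)/3 - 7/3 ≈ -5.0618 (local maximum); x = -7/3 + sqrt(67)/3 ≈ 0.3951 (local minimum)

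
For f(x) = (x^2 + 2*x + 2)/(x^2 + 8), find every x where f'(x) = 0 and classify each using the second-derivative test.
f'(x) = 2*(-x^2 + 6*x + 8)/(x^4 + 16*x^2 + 64)

Solve f'(x) = 0:
  f'(x) = -2*(x^2 - 6*x - 8)/(x^2 + 8)^2; the denominator is positive wherever f is defined, so f'(x) = 0 ⇔ -2*x^2 + 12*x + 16 = 0.
  Factor: -2*x^2 + 12*x + 16 = -2*(x^2 - 6*x - 8); x^2 - 6*x - 8 = 0 has no rational roots; quadratic formula: x = (6 ± √68)/2.
  ⇒ x = 3 - sqrt(17) ≈ -1.1231, 3 + sqrt(17) ≈ 7.1231

f''(x) = 4*(x^3 - 9*x^2 - 24*x + 24)/(x^6 + 24*x^4 + 192*x^2 + 512)
Second-derivative test at each critical point:
  f''(-1.1231) = 0.1923 > 0 → local minimum
  f''(7.1231) = -0.0048 < 0 → local maximum

Critical points: x = 3 - sqrt(17) ≈ -1.1231 (local minimum); x = 3 + sqrt(17) ≈ 7.1231 (local maximum)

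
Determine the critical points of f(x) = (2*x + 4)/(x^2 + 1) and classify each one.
f'(x) = 2*(x^2 - 2*x*(x + 2) + 1)/(x^2 + 1)^2

Solve f'(x) = 0:
  f'(x) = -2*(x^2 + 4*x - 1)/(x^2 + 1)^2; the denominator is positive wherever f is defined, so f'(x) = 0 ⇔ -2*x^2 - 8*x + 2 = 0.
  Factor: -2*x^2 - 8*x + 2 = -2*(x^2 + 4*x - 1); x^2 + 4*x - 1 = 0 has no rational roots; quadratic formula: x = (-4 ± √20)/2.
  ⇒ x = -sqrt(5) - 2 ≈ -4.2361, -2 + sqrt(5) ≈ 0.2361

f''(x) = 4*(4*x^2*(x + 2) - (3*x + 2)*(x^2 + 1))/(x^2 + 1)^3
Second-derivative test at each critical point:
  f''(-4.2361) = 0.0249 > 0 → local minimum
  f''(0.2361) = -8.0249 < 0 → local maximum

Critical points: x = -sqrt(5) - 2 ≈ -4.2361 (local minimum); x = -2 + sqrt(5) ≈ 0.2361 (local maximum)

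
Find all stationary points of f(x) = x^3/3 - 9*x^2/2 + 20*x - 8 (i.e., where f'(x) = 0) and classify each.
f'(x) = x^2 - 9*x + 20

Solve f'(x) = 0:
  Factor: x^2 - 9*x + 20 = (x - 5)*(x - 4) = 0.
  ⇒ x = 4, 5

f''(x) = 2*x - 9
Second-derivative test at each critical point:
  f''(4) = -1 < 0 → local maximum
  f''(5) = 1 > 0 → local minimum

Critical points: x = 4 (local maximum); x = 5 (local minimum)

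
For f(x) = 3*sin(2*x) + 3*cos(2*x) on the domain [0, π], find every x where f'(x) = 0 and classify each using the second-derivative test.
f'(x) = 6*sqrt(2)*cos(2*x + pi/4)

Solve f'(x) = 0 on [0, π]:
  f'(x) = 0 ⇔ 3*cos(2*x) = 3*sin(2*x) ⇔ tan(2*x) = 1, i.e. 2*x = arctan(1) + nπ; keep the solutions lying in [0, π].
  ⇒ x = pi/8 ≈ 0.3927, 5*pi/8 ≈ 1.9635

f''(x) = -12*sqrt(2)*sin(2*x + pi/4)
Second-derivative test at each critical point:
  f''(0.3927) = -16.9706 < 0 → local maximum
  f''(1.9635) = 16.9706 > 0 → local minimum

Critical points: x = pi/8 ≈ 0.3927 (local maximum); x = 5*pi/8 ≈ 1.9635 (local minimum)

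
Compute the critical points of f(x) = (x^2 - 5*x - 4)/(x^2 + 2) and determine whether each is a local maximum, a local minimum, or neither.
f'(x) = (5*x^2 + 12*x - 10)/(x^4 + 4*x^2 + 4)

Solve f'(x) = 0:
  f'(x) = (5*x^2 + 12*x - 10)/(x^2 + 2)^2; the denominator is positive wherever f is defined, so f'(x) = 0 ⇔ 5*x^2 + 12*x - 10 = 0.
  5*x^2 + 12*x - 10 = 0 has no rational roots; quadratic formula: x = (-12 ± √344)/10.
  ⇒ x = -sqrt(86)/5 - 6/5 ≈ -3.0547, -6/5 + sqrt(86)/5 ≈ 0.6547

f''(x) = 2*(-5*x^3 - 18*x^2 + 30*x + 12)/(x^6 + 6*x^4 + 12*x^2 + 8)
Second-derivative test at each critical point:
  f''(-3.0547) = -0.1444 < 0 → local maximum
  f''(0.6547) = 3.1444 > 0 → local minimum

Critical points: x = -sqrt(86)/5 - 6/5 ≈ -3.0547 (local maximum); x = -6/5 + sqrt(86)/5 ≈ 0.6547 (local minimum)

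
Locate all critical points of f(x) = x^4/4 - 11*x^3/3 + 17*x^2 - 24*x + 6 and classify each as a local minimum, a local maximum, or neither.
f'(x) = x^3 - 11*x^2 + 34*x - 24

Solve f'(x) = 0:
  Factor: x^3 - 11*x^2 + 34*x - 24 = (x - 6)*(x - 4)*(x - 1) = 0.
  ⇒ x = 1, 4, 6

f''(x) = 3*x^2 - 22*x + 34
Second-derivative test at each critical point:
  f''(1) = 15 > 0 → local minimum
  f''(4) = -6 < 0 → local maximum
  f''(6) = 10 > 0 → local minimum

Critical points: x = 1 (local minimum); x = 4 (local maximum); x = 6 (local minimum)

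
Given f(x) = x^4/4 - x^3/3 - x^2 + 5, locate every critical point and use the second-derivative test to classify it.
f'(x) = x*(x^2 - x - 2)

Solve f'(x) = 0:
  Factor: x^3 - x^2 - 2*x = x*(x - 2)*(x + 1) = 0.
  ⇒ x = -1, 0, 2

f''(x) = 3*x^2 - 2*x - 2
Second-derivative test at each critical point:
  f''(-1) = 3 > 0 → local minimum
  f''(0) = -2 < 0 → local maximum
  f''(2) = 6 > 0 → local minimum

Critical points: x = -1 (local minimum); x = 0 (local maximum); x = 2 (local minimum)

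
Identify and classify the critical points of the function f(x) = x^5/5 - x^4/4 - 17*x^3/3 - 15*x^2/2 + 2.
f'(x) = x*(x^3 - x^2 - 17*x - 15)

Solve f'(x) = 0:
  Factor: x^4 - x^3 - 17*x^2 - 15*x = x*(x - 5)*(x + 1)*(x + 3) = 0.
  ⇒ x = -3, -1, 0, 5

f''(x) = 4*x^3 - 3*x^2 - 34*x - 15
Second-derivative test at each critical point:
  f''(-3) = -48 < 0 → local maximum
  f''(-1) = 12 > 0 → local minimum
  f''(0) = -15 < 0 → local maximum
  f''(5) = 240 > 0 → local minimum

Critical points: x = -3 (local maximum); x = -1 (local minimum); x = 0 (local maximum); x = 5 (local minimum)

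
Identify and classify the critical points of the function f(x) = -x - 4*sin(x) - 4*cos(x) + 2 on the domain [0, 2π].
f'(x) = -4*sqrt(2)*cos(x + pi/4) - 1

Solve f'(x) = 0 on [0, 2π]:
  f'(x) = 0 ⇔ 4*sin(x) - 4*cos(x) = 1. Write the left side as R·cos(x + φ) with R = √((-4)² + (-4)²) = 4*sqrt(2), cos φ = -sqrt(2)/2, sin φ = -sqrt(2)/2; then cos(x + φ) = sqrt(2)/8. Solve for x and keep the solutions lying in [0, 2π].
  ⇒ x = atan((1 + sqrt(31))/(-1 + sqrt(31))) ≈ 0.9631, atan((1 - sqrt(31))/(-sqrt(31) - 1)) + pi ≈ 3.7493

f''(x) = 4*sqrt(2)*sin(x + pi/4)
Second-derivative test at each critical point:
  f''(0.9631) = 5.5678 > 0 → local minimum
  f''(3.7493) = -5.5678 < 0 → local maximum

Critical points: x = atan((1 + sqrt(31))/(-1 + sqrt(31))) ≈ 0.9631 (local minimum); x = atan((1 - sqrt(31))/(-sqrt(31) - 1)) + pi ≈ 3.7493 (local maximum)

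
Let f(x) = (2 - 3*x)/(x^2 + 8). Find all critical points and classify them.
f'(x) = (3*x^2 - 4*x - 24)/(x^4 + 16*x^2 + 64)

Solve f'(x) = 0:
  f'(x) = (3*x^2 - 4*x - 24)/(x^2 + 8)^2; the denominator is positive wherever f is defined, so f'(x) = 0 ⇔ 3*x^2 - 4*x - 24 = 0.
  3*x^2 - 4*x - 24 = 0 has no rational roots; quadratic formula: x = (4 ± √304)/6.
  ⇒ x = 2/3 - 2*sqrt(19)/3 ≈ -2.2393, 2/3 + 2*sqrt(19)/3 ≈ 3.5726

f''(x) = 2*(4*x^2*(2 - 3*x) + (9*x - 2)*(x^2 + 8))/(x^2 + 8)^3
Second-derivative test at each critical point:
  f''(-2.2393) = -0.1029 < 0 → local maximum
  f''(3.5726) = 0.0404 > 0 → local minimum

Critical points: x = 2/3 - 2*sqrt(19)/3 ≈ -2.2393 (local maximum); x = 2/3 + 2*sqrt(19)/3 ≈ 3.5726 (local minimum)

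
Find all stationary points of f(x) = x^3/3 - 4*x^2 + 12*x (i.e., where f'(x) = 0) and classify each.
f'(x) = x^2 - 8*x + 12

Solve f'(x) = 0:
  Factor: x^2 - 8*x + 12 = (x - 6)*(x - 2) = 0.
  ⇒ x = 2, 6

f''(x) = 2*x - 8
Second-derivative test at each critical point:
  f''(2) = -4 < 0 → local maximum
  f''(6) = 4 > 0 → local minimum

Critical points: x = 2 (local maximum); x = 6 (local minimum)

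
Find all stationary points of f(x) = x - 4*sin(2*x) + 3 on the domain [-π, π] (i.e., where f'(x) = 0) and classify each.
f'(x) = 1 - 8*cos(2*x)

Solve f'(x) = 0 on [-π, π]:
  f'(x) = 0 ⇔ cos(2*x) = 1/8, i.e. 2*x = ±arccos(1/8) + 2nπ; keep the solutions lying in [-π, π].
  ⇒ x = -pi + acos(1/8)/2 ≈ -2.4189, -acos(1/8)/2 ≈ -0.7227, acos(1/8)/2 ≈ 0.7227, pi - acos(1/8)/2 ≈ 2.4189

f''(x) = 16*sin(2*x)
Second-derivative test at each critical point:
  f''(-2.4189) = 15.8745 > 0 → local minimum
  f''(-0.7227) = -15.8745 < 0 → local maximum
  f''(0.7227) = 15.8745 > 0 → local minimum
  f''(2.4189) = -15.8745 < 0 → local maximum

Critical points: x = -pi + acos(1/8)/2 ≈ -2.4189 (local minimum); x = -acos(1/8)/2 ≈ -0.7227 (local maximum); x = acos(1/8)/2 ≈ 0.7227 (local minimum); x = pi - acos(1/8)/2 ≈ 2.4189 (local maximum)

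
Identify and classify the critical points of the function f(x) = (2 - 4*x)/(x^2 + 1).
f'(x) = 4*(x^2 - x - 1)/(x^4 + 2*x^2 + 1)

Solve f'(x) = 0:
  f'(x) = 4*(x^2 - x - 1)/(x^2 + 1)^2; the denominator is positive wherever f is defined, so f'(x) = 0 ⇔ 4*x^2 - 4*x - 4 = 0.
  Factor: 4*x^2 - 4*x - 4 = 4*(x^2 - x - 1); x^2 - x - 1 = 0 has no rational roots; quadratic formula: x = (1 ± √5)/2.
  ⇒ x = 1/2 - sqrt(5)/2 ≈ -0.6180, 1/2 + sqrt(5)/2 ≈ 1.6180

f''(x) = 4*(4*x^2*(1 - 2*x) + (6*x - 1)*(x^2 + 1))/(x^2 + 1)^3
Second-derivative test at each critical point:
  f''(-0.6180) = -4.6833 < 0 → local maximum
  f''(1.6180) = 0.6833 > 0 → local minimum

Critical points: x = 1/2 - sqrt(5)/2 ≈ -0.6180 (local maximum); x = 1/2 + sqrt(5)/2 ≈ 1.6180 (local minimum)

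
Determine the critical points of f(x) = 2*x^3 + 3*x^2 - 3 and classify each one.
f'(x) = 6*x*(x + 1)

Solve f'(x) = 0:
  Factor: 6*x^2 + 6*x = 6*x*(x + 1) = 0.
  ⇒ x = -1, 0

f''(x) = 12*x + 6
Second-derivative test at each critical point:
  f''(-1) = -6 < 0 → local maximum
  f''(0) = 6 > 0 → local minimum

Critical points: x = -1 (local maximum); x = 0 (local minimum)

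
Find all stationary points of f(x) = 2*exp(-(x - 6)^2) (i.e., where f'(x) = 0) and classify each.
f'(x) = 4*(6 - x)*exp(-(x - 6)^2)

Solve f'(x) = 0:
  f'(x) = (24 - 4*x)·exp(-(x - 6)^2) and exp(-(x - 6)^2) > 0 for every x, so f'(x) = 0 ⇔ 24 - 4*x = 0.
  Factor: 24 - 4*x = -4*(x - 6) = 0.
  ⇒ x = 6

f''(x) = 4*(2*(x - 6)^2 - 1)*exp(-(x - 6)^2)
Second-derivative test at each critical point:
  f''(6) = -4 < 0 → local maximum

Critical points: x = 6 (local maximum)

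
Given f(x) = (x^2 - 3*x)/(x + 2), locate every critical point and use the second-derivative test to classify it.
f'(x) = (x^2 + 4*x - 6)/(x^2 + 4*x + 4)

Solve f'(x) = 0:
  f'(x) = (x^2 + 4*x - 6)/(x + 2)^2; the denominator is positive wherever f is defined, so f'(x) = 0 ⇔ x^2 + 4*x - 6 = 0.
  x^2 + 4*x - 6 = 0 has no rational roots; quadratic formula: x = (-4 ± √40)/2.
  ⇒ x = -sqrt(10) - 2 ≈ -5.1623, -2 + sqrt(10) ≈ 1.1623

f''(x) = 20/(x^3 + 6*x^2 + 12*x + 8)
Second-derivative test at each critical point:
  f''(-5.1623) = -0.6325 < 0 → local maximum
  f''(1.1623) = 0.6325 > 0 → local minimum

Critical points: x = -sqrt(10) - 2 ≈ -5.1623 (local maximum); x = -2 + sqrt(10) ≈ 1.1623 (local minimum)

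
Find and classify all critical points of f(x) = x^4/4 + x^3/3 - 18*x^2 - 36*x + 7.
f'(x) = x^3 + x^2 - 36*x - 36

Solve f'(x) = 0:
  Factor: x^3 + x^2 - 36*x - 36 = (x - 6)*(x + 1)*(x + 6) = 0.
  ⇒ x = -6, -1, 6

f''(x) = 3*x^2 + 2*x - 36
Second-derivative test at each critical point:
  f''(-6) = 60 > 0 → local minimum
  f''(-1) = -35 < 0 → local maximum
  f''(6) = 84 > 0 → local minimum

Critical points: x = -6 (local minimum); x = -1 (local maximum); x = 6 (local minimum)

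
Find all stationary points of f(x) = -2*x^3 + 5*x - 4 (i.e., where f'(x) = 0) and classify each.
f'(x) = 5 - 6*x^2

Solve f'(x) = 0:
  6*x^2 - 5 = 0 has no rational roots; quadratic formula: x = (0 ± √120)/12.
  ⇒ x = -sqrt(30)/6 ≈ -0.9129, sqrt(30)/6 ≈ 0.9129

f''(x) = -12*x
Second-derivative test at each critical point:
  f''(-0.9129) = 10.9545 > 0 → local minimum
  f''(0.9129) = -10.9545 < 0 → local maximum

Critical points: x = -sqrt(30)/6 ≈ -0.9129 (local minimum); x = sqrt(30)/6 ≈ 0.9129 (local maximum)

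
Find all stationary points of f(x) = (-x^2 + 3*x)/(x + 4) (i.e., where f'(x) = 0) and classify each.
f'(x) = (-x^2 - 8*x + 12)/(x^2 + 8*x + 16)

Solve f'(x) = 0:
  f'(x) = -(x^2 + 8*x - 12)/(x + 4)^2; the denominator is positive wherever f is defined, so f'(x) = 0 ⇔ -x^2 - 8*x + 12 = 0.
  x^2 + 8*x - 12 = 0 has no rational roots; quadratic formula: x = (-8 ± √112)/2.
  ⇒ x = -2*sqrt(7) - 4 ≈ -9.2915, -4 + 2*sqrt(7) ≈ 1.2915

f''(x) = -56/(x^3 + 12*x^2 + 48*x + 64)
Second-derivative test at each critical point:
  f''(-9.2915) = 0.3780 > 0 → local minimum
  f''(1.2915) = -0.3780 < 0 → local maximum

Critical points: x = -2*sqrt(7) - 4 ≈ -9.2915 (local minimum); x = -4 + 2*sqrt(7) ≈ 1.2915 (local maximum)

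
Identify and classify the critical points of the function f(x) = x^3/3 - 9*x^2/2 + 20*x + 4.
f'(x) = x^2 - 9*x + 20

Solve f'(x) = 0:
  Factor: x^2 - 9*x + 20 = (x - 5)*(x - 4) = 0.
  ⇒ x = 4, 5

f''(x) = 2*x - 9
Second-derivative test at each critical point:
  f''(4) = -1 < 0 → local maximum
  f''(5) = 1 > 0 → local minimum

Critical points: x = 4 (local maximum); x = 5 (local minimum)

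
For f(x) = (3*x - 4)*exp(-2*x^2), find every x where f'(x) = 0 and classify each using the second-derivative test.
f'(x) = (-4*x*(3*x - 4) + 3)*exp(-2*x^2)

Solve f'(x) = 0:
  f'(x) = (-12*x^2 + 16*x + 3)·exp(-2*x^2) and exp(-2*x^2) > 0 for every x, so f'(x) = 0 ⇔ -12*x^2 + 16*x + 3 = 0.
  Factor: -12*x^2 + 16*x + 3 = -(2*x - 3)*(6*x + 1) = 0.
  ⇒ x = -1/6, 3/2

f''(x) = 4*(4*x^2*(3*x - 4) - 9*x + 4)*exp(-2*x^2)
Second-derivative test at each critical point:
  f''(-1/6) = 18.9192 > 0 → local minimum
  f''(3/2) = -0.2222 < 0 → local maximum

Critical points: x = -1/6 (local minimum); x = 3/2 (local maximum)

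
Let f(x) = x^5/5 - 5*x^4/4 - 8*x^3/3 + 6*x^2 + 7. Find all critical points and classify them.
f'(x) = x*(x^3 - 5*x^2 - 8*x + 12)

Solve f'(x) = 0:
  Factor: x^4 - 5*x^3 - 8*x^2 + 12*x = x*(x - 6)*(x - 1)*(x + 2) = 0.
  ⇒ x = -2, 0, 1, 6

f''(x) = 4*x^3 - 15*x^2 - 16*x + 12
Second-derivative test at each critical point:
  f''(-2) = -48 < 0 → local maximum
  f''(0) = 12 > 0 → local minimum
  f''(1) = -15 < 0 → local maximum
  f''(6) = 240 > 0 → local minimum

Critical points: x = -2 (local maximum); x = 0 (local minimum); x = 1 (local maximum); x = 6 (local minimum)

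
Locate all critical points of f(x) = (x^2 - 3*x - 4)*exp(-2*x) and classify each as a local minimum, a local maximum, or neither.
f'(x) = (-2*x^2 + 8*x + 5)*exp(-2*x)

Solve f'(x) = 0:
  f'(x) = (-2*x^2 + 8*x + 5)·exp(-2*x) and exp(-2*x) > 0 for every x, so f'(x) = 0 ⇔ -2*x^2 + 8*x + 5 = 0.
  2*x^2 - 8*x - 5 = 0 has no rational roots; quadratic formula: x = (8 ± √104)/4.
  ⇒ x = 2 - sqrt(26)/2 ≈ -0.5495, 2 + sqrt(26)/2 ≈ 4.5495

f''(x) = 2*(2*x^2 - 10*x - 1)*exp(-2*x)
Second-derivative test at each critical point:
  f''(-0.5495) = 30.6066 > 0 → local minimum
  f''(4.5495) = -0.0011 < 0 → local maximum

Critical points: x = 2 - sqrt(26)/2 ≈ -0.5495 (local minimum); x = 2 + sqrt(26)/2 ≈ 4.5495 (local maximum)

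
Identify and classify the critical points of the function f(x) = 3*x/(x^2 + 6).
f'(x) = 3*(6 - x^2)/(x^4 + 12*x^2 + 36)

Solve f'(x) = 0:
  f'(x) = -3*(x^2 - 6)/(x^2 + 6)^2; the denominator is positive wherever f is defined, so f'(x) = 0 ⇔ 18 - 3*x^2 = 0.
  Factor: 18 - 3*x^2 = -3*(x^2 - 6); x^2 - 6 = 0 has no rational roots; quadratic formula: x = (0 ± √24)/2.
  ⇒ x = -sqrt(6) ≈ -2.4495, sqrt(6) ≈ 2.4495

f''(x) = 6*x*(x^2 - 18)/(x^2 + 6)^3
Second-derivative test at each critical point:
  f''(-2.4495) = 0.1021 > 0 → local minimum
  f''(2.4495) = -0.1021 < 0 → local maximum

Critical points: x = -sqrt(6) ≈ -2.4495 (local minimum); x = sqrt(6) ≈ 2.4495 (local maximum)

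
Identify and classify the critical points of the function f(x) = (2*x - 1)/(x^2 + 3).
f'(x) = 2*(-x^2 + x + 3)/(x^4 + 6*x^2 + 9)

Solve f'(x) = 0:
  f'(x) = -2*(x^2 - x - 3)/(x^2 + 3)^2; the denominator is positive wherever f is defined, so f'(x) = 0 ⇔ -2*x^2 + 2*x + 6 = 0.
  Factor: -2*x^2 + 2*x + 6 = -2*(x^2 - x - 3); x^2 - x - 3 = 0 has no rational roots; quadratic formula: x = (1 ± √13)/2.
  ⇒ x = 1/2 - sqrt(13)/2 ≈ -1.3028, 1/2 + sqrt(13)/2 ≈ 2.3028

f''(x) = 2*(4*x^2*(2*x - 1) + (1 - 6*x)*(x^2 + 3))/(x^2 + 3)^3
Second-derivative test at each critical point:
  f''(-1.3028) = 0.3268 > 0 → local minimum
  f''(2.3028) = -0.1046 < 0 → local maximum

Critical points: x = 1/2 - sqrt(13)/2 ≈ -1.3028 (local minimum); x = 1/2 + sqrt(13)/2 ≈ 2.3028 (local maximum)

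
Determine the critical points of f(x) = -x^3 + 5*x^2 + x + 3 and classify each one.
f'(x) = -3*x^2 + 10*x + 1

Solve f'(x) = 0:
  3*x^2 - 10*x - 1 = 0 has no rational roots; quadratic formula: x = (10 ± √112)/6.
  ⇒ x = 5/3 - 2*sqrt(7)/3 ≈ -0.0972, 5/3 + 2*sqrt(7)/3 ≈ 3.4305

f''(x) = 10 - 6*x
Second-derivative test at each critical point:
  f''(-0.0972) = 10.5830 > 0 → local minimum
  f''(3.4305) = -10.5830 < 0 → local maximum

Critical points: x = 5/3 - 2*sqrt(7)/3 ≈ -0.0972 (local minimum); x = 5/3 + 2*sqrt(7)/3 ≈ 3.4305 (local maximum)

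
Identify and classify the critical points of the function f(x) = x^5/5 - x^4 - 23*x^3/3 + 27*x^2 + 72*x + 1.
f'(x) = x^4 - 4*x^3 - 23*x^2 + 54*x + 72

Solve f'(x) = 0:
  Factor: x^4 - 4*x^3 - 23*x^2 + 54*x + 72 = (x - 6)*(x - 3)*(x + 1)*(x + 4) = 0.
  ⇒ x = -4, -1, 3, 6

f''(x) = 4*x^3 - 12*x^2 - 46*x + 54
Second-derivative test at each critical point:
  f''(-4) = -210 < 0 → local maximum
  f''(-1) = 84 > 0 → local minimum
  f''(3) = -84 < 0 → local maximum
  f''(6) = 210 > 0 → local minimum

Critical points: x = -4 (local maximum); x = -1 (local minimum); x = 3 (local maximum); x = 6 (local minimum)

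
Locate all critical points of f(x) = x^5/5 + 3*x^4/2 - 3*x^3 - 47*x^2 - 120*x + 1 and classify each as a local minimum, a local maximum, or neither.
f'(x) = x^4 + 6*x^3 - 9*x^2 - 94*x - 120

Solve f'(x) = 0:
  Factor: x^4 + 6*x^3 - 9*x^2 - 94*x - 120 = (x - 4)*(x + 2)*(x + 3)*(x + 5) = 0.
  ⇒ x = -5, -3, -2, 4

f''(x) = 4*x^3 + 18*x^2 - 18*x - 94
Second-derivative test at each critical point:
  f''(-5) = -54 < 0 → local maximum
  f''(-3) = 14 > 0 → local minimum
  f''(-2) = -18 < 0 → local maximum
  f''(4) = 378 > 0 → local minimum

Critical points: x = -5 (local maximum); x = -3 (local minimum); x = -2 (local maximum); x = 4 (local minimum)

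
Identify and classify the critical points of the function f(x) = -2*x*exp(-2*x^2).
f'(x) = 2*(4*x^2 - 1)*exp(-2*x^2)

Solve f'(x) = 0:
  f'(x) = (8*x^2 - 2)·exp(-2*x^2) and exp(-2*x^2) > 0 for every x, so f'(x) = 0 ⇔ 8*x^2 - 2 = 0.
  Factor: 8*x^2 - 2 = 2*(2*x - 1)*(2*x + 1) = 0.
  ⇒ x = -1/2, 1/2

f''(x) = (-32*x^3 + 24*x)*exp(-2*x^2)
Second-derivative test at each critical point:
  f''(-1/2) = -4.8522 < 0 → local maximum
  f''(1/2) = 4.8522 > 0 → local minimum

Critical points: x = -1/2 (local maximum); x = 1/2 (local minimum)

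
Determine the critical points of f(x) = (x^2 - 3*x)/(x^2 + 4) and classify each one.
f'(x) = (3*x^2 + 8*x - 12)/(x^4 + 8*x^2 + 16)

Solve f'(x) = 0:
  f'(x) = (3*x^2 + 8*x - 12)/(x^2 + 4)^2; the denominator is positive wherever f is defined, so f'(x) = 0 ⇔ 3*x^2 + 8*x - 12 = 0.
  3*x^2 + 8*x - 12 = 0 has no rational roots; quadratic formula: x = (-8 ± √208)/6.
  ⇒ x = -2*sqrt(13)/3 - 4/3 ≈ -3.7370, -4/3 + 2*sqrt(13)/3 ≈ 1.0704

f''(x) = 2*(-3*x^3 - 12*x^2 + 36*x + 16)/(x^6 + 12*x^4 + 48*x^2 + 64)
Second-derivative test at each critical point:
  f''(-3.7370) = -0.0447 < 0 → local maximum
  f''(1.0704) = 0.5447 > 0 → local minimum

Critical points: x = -2*sqrt(13)/3 - 4/3 ≈ -3.7370 (local maximum); x = -4/3 + 2*sqrt(13)/3 ≈ 1.0704 (local minimum)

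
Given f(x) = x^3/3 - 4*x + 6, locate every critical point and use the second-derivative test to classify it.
f'(x) = x^2 - 4

Solve f'(x) = 0:
  Factor: x^2 - 4 = (x - 2)*(x + 2) = 0.
  ⇒ x = -2, 2

f''(x) = 2*x
Second-derivative test at each critical point:
  f''(-2) = -4 < 0 → local maximum
  f''(2) = 4 > 0 → local minimum

Critical points: x = -2 (local maximum); x = 2 (local minimum)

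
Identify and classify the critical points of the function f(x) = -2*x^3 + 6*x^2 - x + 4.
f'(x) = -6*x^2 + 12*x - 1

Solve f'(x) = 0:
  6*x^2 - 12*x + 1 = 0 has no rational roots; quadratic formula: x = (12 ± √120)/12.
  ⇒ x = 1 - sqrt(30)/6 ≈ 0.0871, sqrt(30)/6 + 1 ≈ 1.9129

f''(x) = 12 - 12*x
Second-derivative test at each critical point:
  f''(0.0871) = 10.9545 > 0 → local minimum
  f''(1.9129) = -10.9545 < 0 → local maximum

Critical points: x = 1 - sqrt(30)/6 ≈ 0.0871 (local minimum); x = sqrt(30)/6 + 1 ≈ 1.9129 (local maximum)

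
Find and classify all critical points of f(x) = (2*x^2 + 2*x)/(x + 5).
f'(x) = 2*(x^2 + 10*x + 5)/(x^2 + 10*x + 25)

Solve f'(x) = 0:
  f'(x) = 2*(x^2 + 10*x + 5)/(x + 5)^2; the denominator is positive wherever f is defined, so f'(x) = 0 ⇔ 2*x^2 + 20*x + 10 = 0.
  Factor: 2*x^2 + 20*x + 10 = 2*(x^2 + 10*x + 5); x^2 + 10*x + 5 = 0 has no rational roots; quadratic formula: x = (-10 ± √80)/2.
  ⇒ x = -5 - 2*sqrt(5) ≈ -9.4721, -5 + 2*sqrt(5) ≈ -0.5279

f''(x) = 80/(x^3 + 15*x^2 + 75*x + 125)
Second-derivative test at each critical point:
  f''(-9.4721) = -0.8944 < 0 → local maximum
  f''(-0.5279) = 0.8944 > 0 → local minimum

Critical points: x = -5 - 2*sqrt(5) ≈ -9.4721 (local maximum); x = -5 + 2*sqrt(5) ≈ -0.5279 (local minimum)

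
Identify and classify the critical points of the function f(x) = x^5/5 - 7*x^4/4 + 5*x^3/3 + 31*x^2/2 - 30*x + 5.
f'(x) = x^4 - 7*x^3 + 5*x^2 + 31*x - 30

Solve f'(x) = 0:
  Factor: x^4 - 7*x^3 + 5*x^2 + 31*x - 30 = (x - 5)*(x - 3)*(x - 1)*(x + 2) = 0.
  ⇒ x = -2, 1, 3, 5

f''(x) = 4*x^3 - 21*x^2 + 10*x + 31
Second-derivative test at each critical point:
  f''(-2) = -105 < 0 → local maximum
  f''(1) = 24 > 0 → local minimum
  f''(3) = -20 < 0 → local maximum
  f''(5) = 56 > 0 → local minimum

Critical points: x = -2 (local maximum); x = 1 (local minimum); x = 3 (local maximum); x = 5 (local minimum)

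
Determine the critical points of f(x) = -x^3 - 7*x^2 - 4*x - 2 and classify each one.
f'(x) = -3*x^2 - 14*x - 4

Solve f'(x) = 0:
  3*x^2 + 14*x + 4 = 0 has no rational roots; quadratic formula: x = (-14 ± √148)/6.
  ⇒ x = -7/3 - sqrt(37)/3 ≈ -4.3609, -7/3 + sqrt(37)/3 ≈ -0.3057

f''(x) = -6*x - 14
Second-derivative test at each critical point:
  f''(-4.3609) = 12.1655 > 0 → local minimum
  f''(-0.3057) = -12.1655 < 0 → local maximum

Critical points: x = -7/3 - sqrt(37)/3 ≈ -4.3609 (local minimum); x = -7/3 + sqrt(37)/3 ≈ -0.3057 (local maximum)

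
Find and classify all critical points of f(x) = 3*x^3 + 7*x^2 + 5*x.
f'(x) = 9*x^2 + 14*x + 5

Solve f'(x) = 0:
  Factor: 9*x^2 + 14*x + 5 = (x + 1)*(9*x + 5) = 0.
  ⇒ x = -1, -5/9

f''(x) = 18*x + 14
Second-derivative test at each critical point:
  f''(-1) = -4 < 0 → local maximum
  f''(-5/9) = 4 > 0 → local minimum

Critical points: x = -1 (local maximum); x = -5/9 (local minimum)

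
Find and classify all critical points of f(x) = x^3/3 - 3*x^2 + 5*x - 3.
f'(x) = x^2 - 6*x + 5

Solve f'(x) = 0:
  Factor: x^2 - 6*x + 5 = (x - 5)*(x - 1) = 0.
  ⇒ x = 1, 5

f''(x) = 2*x - 6
Second-derivative test at each critical point:
  f''(1) = -4 < 0 → local maximum
  f''(5) = 4 > 0 → local minimum

Critical points: x = 1 (local maximum); x = 5 (local minimum)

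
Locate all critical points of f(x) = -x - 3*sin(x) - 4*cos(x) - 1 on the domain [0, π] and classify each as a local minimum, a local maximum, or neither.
f'(x) = 4*sin(x) - 3*cos(x) - 1

Solve f'(x) = 0 on [0, π]:
  f'(x) = 0 ⇔ 4*sin(x) - 3*cos(x) = 1. Write the left side as R·cos(x + φ) with R = √((-3)² + (-4)²) = 5, cos φ = -3/5, sin φ = -4/5; then cos(x + φ) = 1/5. Solve for x and keep the solutions lying in [0, π].
  ⇒ x = atan((4 + 6*sqrt(6))/(-3 + 8*sqrt(6))) ≈ 0.8449

f''(x) = 3*sin(x) + 4*cos(x)
Second-derivative test at each critical point:
  f''(0.8449) = 4.8990 > 0 → local minimum

Critical points: x = atan((4 + 6*sqrt(6))/(-3 + 8*sqrt(6))) ≈ 0.8449 (local minimum)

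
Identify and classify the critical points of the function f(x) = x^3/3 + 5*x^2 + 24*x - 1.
f'(x) = x^2 + 10*x + 24

Solve f'(x) = 0:
  Factor: x^2 + 10*x + 24 = (x + 4)*(x + 6) = 0.
  ⇒ x = -6, -4

f''(x) = 2*x + 10
Second-derivative test at each critical point:
  f''(-6) = -2 < 0 → local maximum
  f''(-4) = 2 > 0 → local minimum

Critical points: x = -6 (local maximum); x = -4 (local minimum)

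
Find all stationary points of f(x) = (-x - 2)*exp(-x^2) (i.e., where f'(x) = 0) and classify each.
f'(x) = (2*x*(x + 2) - 1)*exp(-x^2)

Solve f'(x) = 0:
  f'(x) = (2*x^2 + 4*x - 1)·exp(-x^2) and exp(-x^2) > 0 for every x, so f'(x) = 0 ⇔ 2*x^2 + 4*x - 1 = 0.
  2*x^2 + 4*x - 1 = 0 has no rational roots; quadratic formula: x = (-4 ± √24)/4.
  ⇒ x = -sqrt(6)/2 - 1 ≈ -2.2247, -1 + sqrt(6)/2 ≈ 0.2247

f''(x) = 2*(-2*x^2*(x + 2) + 3*x + 2)*exp(-x^2)
Second-derivative test at each critical point:
  f''(-2.2247) = -0.0347 < 0 → local maximum
  f''(0.2247) = 4.6577 > 0 → local minimum

Critical points: x = -sqrt(6)/2 - 1 ≈ -2.2247 (local maximum); x = -1 + sqrt(6)/2 ≈ 0.2247 (local minimum)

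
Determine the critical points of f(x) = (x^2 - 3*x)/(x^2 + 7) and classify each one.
f'(x) = (3*x^2 + 14*x - 21)/(x^4 + 14*x^2 + 49)

Solve f'(x) = 0:
  f'(x) = (3*x^2 + 14*x - 21)/(x^2 + 7)^2; the denominator is positive wherever f is defined, so f'(x) = 0 ⇔ 3*x^2 + 14*x - 21 = 0.
  3*x^2 + 14*x - 21 = 0 has no rational roots; quadratic formula: x = (-14 ± √448)/6.
  ⇒ x = -4*sqrt(7)/3 - 7/3 ≈ -5.8610, -7/3 + 4*sqrt(7)/3 ≈ 1.1943

f''(x) = 2*(-3*x^3 - 21*x^2 + 63*x + 49)/(x^6 + 21*x^4 + 147*x^2 + 343)
Second-derivative test at each critical point:
  f''(-5.8610) = -0.0124 < 0 → local maximum
  f''(1.1943) = 0.2981 > 0 → local minimum

Critical points: x = -4*sqrt(7)/3 - 7/3 ≈ -5.8610 (local maximum); x = -7/3 + 4*sqrt(7)/3 ≈ 1.1943 (local minimum)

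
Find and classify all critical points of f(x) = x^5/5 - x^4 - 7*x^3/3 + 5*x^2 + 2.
f'(x) = x*(x^3 - 4*x^2 - 7*x + 10)

Solve f'(x) = 0:
  Factor: x^4 - 4*x^3 - 7*x^2 + 10*x = x*(x - 5)*(x - 1)*(x + 2) = 0.
  ⇒ x = -2, 0, 1, 5

f''(x) = 4*x^3 - 12*x^2 - 14*x + 10
Second-derivative test at each critical point:
  f''(-2) = -42 < 0 → local maximum
  f''(0) = 10 > 0 → local minimum
  f''(1) = -12 < 0 → local maximum
  f''(5) = 140 > 0 → local minimum

Critical points: x = -2 (local maximum); x = 0 (local minimum); x = 1 (local maximum); x = 5 (local minimum)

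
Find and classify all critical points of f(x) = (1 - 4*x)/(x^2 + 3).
f'(x) = 2*(2*x^2 - x - 6)/(x^4 + 6*x^2 + 9)

Solve f'(x) = 0:
  f'(x) = 2*(x - 2)*(2*x + 3)/(x^2 + 3)^2; the denominator is positive wherever f is defined, so f'(x) = 0 ⇔ 4*x^2 - 2*x - 12 = 0.
  Factor: 4*x^2 - 2*x - 12 = 2*(x - 2)*(2*x + 3) = 0.
  ⇒ x = -3/2, 2

f''(x) = 2*(4*x^2*(1 - 4*x) + (12*x - 1)*(x^2 + 3))/(x^2 + 3)^3
Second-derivative test at each critical point:
  f''(-3/2) = -32/63 < 0 → local maximum
  f''(2) = 2/7 > 0 → local minimum

Critical points: x = -3/2 (local maximum); x = 2 (local minimum)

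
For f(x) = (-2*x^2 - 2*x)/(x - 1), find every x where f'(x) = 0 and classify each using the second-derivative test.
f'(x) = 2*(-x^2 + 2*x + 1)/(x^2 - 2*x + 1)

Solve f'(x) = 0:
  f'(x) = -2*(x^2 - 2*x - 1)/(x - 1)^2; the denominator is positive wherever f is defined, so f'(x) = 0 ⇔ -2*x^2 + 4*x + 2 = 0.
  Factor: -2*x^2 + 4*x + 2 = -2*(x^2 - 2*x - 1); x^2 - 2*x - 1 = 0 has no rational roots; quadratic formula: x = (2 ± √8)/2.
  ⇒ x = 1 - sqrt(2) ≈ -0.4142, 1 + sqrt(2) ≈ 2.4142

f''(x) = -8/(x^3 - 3*x^2 + 3*x - 1)
Second-derivative test at each critical point:
  f''(-0.4142) = 2.8284 > 0 → local minimum
  f''(2.4142) = -2.8284 < 0 → local maximum

Critical points: x = 1 - sqrt(2) ≈ -0.4142 (local minimum); x = 1 + sqrt(2) ≈ 2.4142 (local maximum)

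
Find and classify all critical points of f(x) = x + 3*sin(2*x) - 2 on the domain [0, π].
f'(x) = 6*cos(2*x) + 1

Solve f'(x) = 0 on [0, π]:
  f'(x) = 0 ⇔ cos(2*x) = -1/6, i.e. 2*x = ±arccos(-1/6) + 2nπ; keep the solutions lying in [0, π].
  ⇒ x = acos(-1/6)/2 ≈ 0.8691, pi - acos(-1/6)/2 ≈ 2.2725

f''(x) = -12*sin(2*x)
Second-derivative test at each critical point:
  f''(0.8691) = -11.8322 < 0 → local maximum
  f''(2.2725) = 11.8322 > 0 → local minimum

Critical points: x = acos(-1/6)/2 ≈ 0.8691 (local maximum); x = pi - acos(-1/6)/2 ≈ 2.2725 (local minimum)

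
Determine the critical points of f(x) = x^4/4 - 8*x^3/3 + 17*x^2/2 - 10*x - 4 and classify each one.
f'(x) = x^3 - 8*x^2 + 17*x - 10

Solve f'(x) = 0:
  Factor: x^3 - 8*x^2 + 17*x - 10 = (x - 5)*(x - 2)*(x - 1) = 0.
  ⇒ x = 1, 2, 5

f''(x) = 3*x^2 - 16*x + 17
Second-derivative test at each critical point:
  f''(1) = 4 > 0 → local minimum
  f''(2) = -3 < 0 → local maximum
  f''(5) = 12 > 0 → local minimum

Critical points: x = 1 (local minimum); x = 2 (local maximum); x = 5 (local minimum)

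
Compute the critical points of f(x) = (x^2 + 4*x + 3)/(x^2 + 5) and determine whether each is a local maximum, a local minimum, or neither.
f'(x) = 4*(-x^2 + x + 5)/(x^4 + 10*x^2 + 25)

Solve f'(x) = 0:
  f'(x) = -4*(x^2 - x - 5)/(x^2 + 5)^2; the denominator is positive wherever f is defined, so f'(x) = 0 ⇔ -4*x^2 + 4*x + 20 = 0.
  Factor: -4*x^2 + 4*x + 20 = -4*(x^2 - x - 5); x^2 - x - 5 = 0 has no rational roots; quadratic formula: x = (1 ± √21)/2.
  ⇒ x = 1/2 - sqrt(21)/2 ≈ -1.7913, 1/2 + sqrt(21)/2 ≈ 2.7913

f''(x) = 4*(2*x^3 - 3*x^2 - 30*x + 5)/(x^6 + 15*x^4 + 75*x^2 + 125)
Second-derivative test at each critical point:
  f''(-1.7913) = 0.2720 > 0 → local minimum
  f''(2.7913) = -0.1120 < 0 → local maximum

Critical points: x = 1/2 - sqrt(21)/2 ≈ -1.7913 (local minimum); x = 1/2 + sqrt(21)/2 ≈ 2.7913 (local maximum)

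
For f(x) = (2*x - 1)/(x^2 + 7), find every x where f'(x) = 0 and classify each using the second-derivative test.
f'(x) = 2*(-x^2 + x + 7)/(x^4 + 14*x^2 + 49)

Solve f'(x) = 0:
  f'(x) = -2*(x^2 - x - 7)/(x^2 + 7)^2; the denominator is positive wherever f is defined, so f'(x) = 0 ⇔ -2*x^2 + 2*x + 14 = 0.
  Factor: -2*x^2 + 2*x + 14 = -2*(x^2 - x - 7); x^2 - x - 7 = 0 has no rational roots; quadratic formula: x = (1 ± √29)/2.
  ⇒ x = 1/2 - sqrt(29)/2 ≈ -2.1926, 1/2 + sqrt(29)/2 ≈ 3.1926

f''(x) = 2*(4*x^2*(2*x - 1) + (1 - 6*x)*(x^2 + 7))/(x^2 + 7)^3
Second-derivative test at each critical point:
  f''(-2.1926) = 0.0773 > 0 → local minimum
  f''(3.1926) = -0.0364 < 0 → local maximum

Critical points: x = 1/2 - sqrt(29)/2 ≈ -2.1926 (local minimum); x = 1/2 + sqrt(29)/2 ≈ 3.1926 (local maximum)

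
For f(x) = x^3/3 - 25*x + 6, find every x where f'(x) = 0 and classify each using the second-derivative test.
f'(x) = x^2 - 25

Solve f'(x) = 0:
  Factor: x^2 - 25 = (x - 5)*(x + 5) = 0.
  ⇒ x = -5, 5

f''(x) = 2*x
Second-derivative test at each critical point:
  f''(-5) = -10 < 0 → local maximum
  f''(5) = 10 > 0 → local minimum

Critical points: x = -5 (local maximum); x = 5 (local minimum)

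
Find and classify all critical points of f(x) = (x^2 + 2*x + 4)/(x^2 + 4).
f'(x) = 2*(4 - x^2)/(x^4 + 8*x^2 + 16)

Solve f'(x) = 0:
  f'(x) = -2*(x - 2)*(x + 2)/(x^2 + 4)^2; the denominator is positive wherever f is defined, so f'(x) = 0 ⇔ 8 - 2*x^2 = 0.
  Factor: 8 - 2*x^2 = -2*(x - 2)*(x + 2) = 0.
  ⇒ x = -2, 2

f''(x) = 4*x*(x^2 - 12)/(x^6 + 12*x^4 + 48*x^2 + 64)
Second-derivative test at each critical point:
  f''(-2) = 1/8 > 0 → local minimum
  f''(2) = -1/8 < 0 → local maximum

Critical points: x = -2 (local minimum); x = 2 (local maximum)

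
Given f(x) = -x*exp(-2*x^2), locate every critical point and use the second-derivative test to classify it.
f'(x) = (4*x^2 - 1)*exp(-2*x^2)

Solve f'(x) = 0:
  f'(x) = (4*x^2 - 1)·exp(-2*x^2) and exp(-2*x^2) > 0 for every x, so f'(x) = 0 ⇔ 4*x^2 - 1 = 0.
  Factor: 4*x^2 - 1 = (2*x - 1)*(2*x + 1) = 0.
  ⇒ x = -1/2, 1/2

f''(x) = (-16*x^3 + 12*x)*exp(-2*x^2)
Second-derivative test at each critical point:
  f''(-1/2) = -2.4261 < 0 → local maximum
  f''(1/2) = 2.4261 > 0 → local minimum

Critical points: x = -1/2 (local maximum); x = 1/2 (local minimum)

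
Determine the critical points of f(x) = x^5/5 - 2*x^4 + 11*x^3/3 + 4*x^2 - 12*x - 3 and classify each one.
f'(x) = x^4 - 8*x^3 + 11*x^2 + 8*x - 12

Solve f'(x) = 0:
  Factor: x^4 - 8*x^3 + 11*x^2 + 8*x - 12 = (x - 6)*(x - 2)*(x - 1)*(x + 1) = 0.
  ⇒ x = -1, 1, 2, 6

f''(x) = 4*x^3 - 24*x^2 + 22*x + 8
Second-derivative test at each critical point:
  f''(-1) = -42 < 0 → local maximum
  f''(1) = 10 > 0 → local minimum
  f''(2) = -12 < 0 → local maximum
  f''(6) = 140 > 0 → local minimum

Critical points: x = -1 (local maximum); x = 1 (local minimum); x = 2 (local maximum); x = 6 (local minimum)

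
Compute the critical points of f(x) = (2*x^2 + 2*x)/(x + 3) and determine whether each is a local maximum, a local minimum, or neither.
f'(x) = 2*(x^2 + 6*x + 3)/(x^2 + 6*x + 9)

Solve f'(x) = 0:
  f'(x) = 2*(x^2 + 6*x + 3)/(x + 3)^2; the denominator is positive wherever f is defined, so f'(x) = 0 ⇔ 2*x^2 + 12*x + 6 = 0.
  Factor: 2*x^2 + 12*x + 6 = 2*(x^2 + 6*x + 3); x^2 + 6*x + 3 = 0 has no rational roots; quadratic formula: x = (-6 ± √24)/2.
  ⇒ x = -3 - sqrt(6) ≈ -5.4495, -3 + sqrt(6) ≈ -0.5505

f''(x) = 24/(x^3 + 9*x^2 + 27*x + 27)
Second-derivative test at each critical point:
  f''(-5.4495) = -1.6330 < 0 → local maximum
  f''(-0.5505) = 1.6330 > 0 → local minimum

Critical points: x = -3 - sqrt(6) ≈ -5.4495 (local maximum); x = -3 + sqrt(6) ≈ -0.5505 (local minimum)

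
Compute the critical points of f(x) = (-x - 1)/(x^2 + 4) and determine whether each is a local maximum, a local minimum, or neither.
f'(x) = (-x^2 + 2*x*(x + 1) - 4)/(x^2 + 4)^2

Solve f'(x) = 0:
  f'(x) = (x^2 + 2*x - 4)/(x^2 + 4)^2; the denominator is positive wherever f is defined, so f'(x) = 0 ⇔ x^2 + 2*x - 4 = 0.
  x^2 + 2*x - 4 = 0 has no rational roots; quadratic formula: x = (-2 ± √20)/2.
  ⇒ x = -sqrt(5) - 1 ≈ -3.2361, -1 + sqrt(5) ≈ 1.2361

f''(x) = 2*(-4*x^2*(x + 1) + (3*x + 1)*(x^2 + 4))/(x^2 + 4)^3
Second-derivative test at each critical point:
  f''(-3.2361) = -0.0214 < 0 → local maximum
  f''(1.2361) = 0.1464 > 0 → local minimum

Critical points: x = -sqrt(5) - 1 ≈ -3.2361 (local maximum); x = -1 + sqrt(5) ≈ 1.2361 (local minimum)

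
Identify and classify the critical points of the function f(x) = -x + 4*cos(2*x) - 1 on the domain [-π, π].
f'(x) = -8*sin(2*x) - 1

Solve f'(x) = 0 on [-π, π]:
  f'(x) = 0 ⇔ sin(2*x) = -1/8, i.e. 2*x = arcsin(-1/8) + 2nπ or 2*x = π − arcsin(-1/8) + 2nπ; keep the solutions lying in [-π, π].
  ⇒ x = -pi/2 + asin(1/8)/2 ≈ -1.5081, -asin(1/8)/2 ≈ -0.0627, asin(1/8)/2 + pi/2 ≈ 1.6335, pi - asin(1/8)/2 ≈ 3.0789

f''(x) = -16*cos(2*x)
Second-derivative test at each critical point:
  f''(-1.5081) = 15.8745 > 0 → local minimum
  f''(-0.0627) = -15.8745 < 0 → local maximum
  f''(1.6335) = 15.8745 > 0 → local minimum
  f''(3.0789) = -15.8745 < 0 → local maximum

Critical points: x = -pi/2 + asin(1/8)/2 ≈ -1.5081 (local minimum); x = -asin(1/8)/2 ≈ -0.0627 (local maximum); x = asin(1/8)/2 + pi/2 ≈ 1.6335 (local minimum); x = pi - asin(1/8)/2 ≈ 3.0789 (local maximum)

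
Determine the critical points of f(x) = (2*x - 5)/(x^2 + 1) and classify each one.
f'(x) = 2*(-x^2 + 5*x + 1)/(x^4 + 2*x^2 + 1)

Solve f'(x) = 0:
  f'(x) = -2*(x^2 - 5*x - 1)/(x^2 + 1)^2; the denominator is positive wherever f is defined, so f'(x) = 0 ⇔ -2*x^2 + 10*x + 2 = 0.
  Factor: -2*x^2 + 10*x + 2 = -2*(x^2 - 5*x - 1); x^2 - 5*x - 1 = 0 has no rational roots; quadratic formula: x = (5 ± √29)/2.
  ⇒ x = 5/2 - sqrt(29)/2 ≈ -0.1926, 5/2 + sqrt(29)/2 ≈ 5.1926

f''(x) = 2*(4*x^2*(2*x - 5) + (5 - 6*x)*(x^2 + 1))/(x^2 + 1)^3
Second-derivative test at each critical point:
  f''(-0.1926) = 10.0138 > 0 → local minimum
  f''(5.1926) = -0.0138 < 0 → local maximum

Critical points: x = 5/2 - sqrt(29)/2 ≈ -0.1926 (local minimum); x = 5/2 + sqrt(29)/2 ≈ 5.1926 (local maximum)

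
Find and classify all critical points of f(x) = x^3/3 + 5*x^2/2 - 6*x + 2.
f'(x) = x^2 + 5*x - 6

Solve f'(x) = 0:
  Factor: x^2 + 5*x - 6 = (x - 1)*(x + 6) = 0.
  ⇒ x = -6, 1

f''(x) = 2*x + 5
Second-derivative test at each critical point:
  f''(-6) = -7 < 0 → local maximum
  f''(1) = 7 > 0 → local minimum

Critical points: x = -6 (local maximum); x = 1 (local minimum)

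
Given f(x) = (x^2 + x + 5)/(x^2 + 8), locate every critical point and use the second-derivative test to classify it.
f'(x) = (-x^2 + 6*x + 8)/(x^4 + 16*x^2 + 64)

Solve f'(x) = 0:
  f'(x) = -(x^2 - 6*x - 8)/(x^2 + 8)^2; the denominator is positive wherever f is defined, so f'(x) = 0 ⇔ -x^2 + 6*x + 8 = 0.
  x^2 - 6*x - 8 = 0 has no rational roots; quadratic formula: x = (6 ± √68)/2.
  ⇒ x = 3 - sqrt(17) ≈ -1.1231, 3 + sqrt(17) ≈ 7.1231

f''(x) = 2*(x^3 - 9*x^2 - 24*x + 24)/(x^6 + 24*x^4 + 192*x^2 + 512)
Second-derivative test at each critical point:
  f''(-1.1231) = 0.0961 > 0 → local minimum
  f''(7.1231) = -0.0024 < 0 → local maximum

Critical points: x = 3 - sqrt(17) ≈ -1.1231 (local minimum); x = 3 + sqrt(17) ≈ 7.1231 (local maximum)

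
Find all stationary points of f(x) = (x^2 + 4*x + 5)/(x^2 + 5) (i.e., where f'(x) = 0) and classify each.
f'(x) = 4*(5 - x^2)/(x^4 + 10*x^2 + 25)

Solve f'(x) = 0:
  f'(x) = -4*(x^2 - 5)/(x^2 + 5)^2; the denominator is positive wherever f is defined, so f'(x) = 0 ⇔ 20 - 4*x^2 = 0.
  Factor: 20 - 4*x^2 = -4*(x^2 - 5); x^2 - 5 = 0 has no rational roots; quadratic formula: x = (0 ± √20)/2.
  ⇒ x = -sqrt(5) ≈ -2.2361, sqrt(5) ≈ 2.2361

f''(x) = 8*x*(x^2 - 15)/(x^6 + 15*x^4 + 75*x^2 + 125)
Second-derivative test at each critical point:
  f''(-2.2361) = 0.1789 > 0 → local minimum
  f''(2.2361) = -0.1789 < 0 → local maximum

Critical points: x = -sqrt(5) ≈ -2.2361 (local minimum); x = sqrt(5) ≈ 2.2361 (local maximum)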